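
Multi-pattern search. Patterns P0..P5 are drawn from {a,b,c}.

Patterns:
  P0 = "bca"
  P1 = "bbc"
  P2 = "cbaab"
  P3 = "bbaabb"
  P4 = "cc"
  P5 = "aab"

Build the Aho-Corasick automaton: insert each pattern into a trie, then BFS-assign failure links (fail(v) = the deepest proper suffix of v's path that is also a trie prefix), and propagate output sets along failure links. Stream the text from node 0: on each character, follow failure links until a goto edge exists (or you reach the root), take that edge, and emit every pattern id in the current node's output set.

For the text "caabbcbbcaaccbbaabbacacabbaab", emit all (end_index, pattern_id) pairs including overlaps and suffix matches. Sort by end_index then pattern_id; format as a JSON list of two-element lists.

Build:
Trie nodes:
  n0 'ε': a→16 b→1 c→6
  n1 'b': b→4 c→2
  n2 'bc': a→3
  n3 'bca': ·  [P0 ends]
  n4 'bb': a→11 c→5
  n5 'bbc': ·  [P1 ends]
  n6 'c': b→7 c→15
  n7 'cb': a→8
  n8 'cba': a→9
  n9 'cbaa': b→10
  n10 'cbaab': ·  [P2 ends]
  n11 'bba': a→12
  n12 'bbaa': b→13
  n13 'bbaab': b→14
  n14 'bbaabb': ·  [P3 ends]
  n15 'cc': ·  [P4 ends]
  n16 'a': a→17
  n17 'aa': b→18
  n18 'aab': ·  [P5 ends]

Failure links (BFS by depth):
  fail(1) 'b': from fail(0)=0 chase 'b': 0 ⇒ 0;  out=∅∪out(0)=∅
  fail(6) 'c': from fail(0)=0 chase 'c': 0 ⇒ 0;  out=∅∪out(0)=∅
  fail(16) 'a': from fail(0)=0 chase 'a': 0 ⇒ 0;  out=∅∪out(0)=∅
  fail(2) 'bc': from fail(1)=0 chase 'c': 0 ⇒ 6;  out=∅∪out(6)=∅
  fail(4) 'bb': from fail(1)=0 chase 'b': 0 ⇒ 1;  out=∅∪out(1)=∅
  fail(7) 'cb': from fail(6)=0 chase 'b': 0 ⇒ 1;  out=∅∪out(1)=∅
  fail(15) 'cc': from fail(6)=0 chase 'c': 0 ⇒ 6;  out={4}∪out(6)={4}
  fail(17) 'aa': from fail(16)=0 chase 'a': 0 ⇒ 16;  out=∅∪out(16)=∅
  fail(3) 'bca': from fail(2)=6 chase 'a': 6→0 ⇒ 16;  out={0}∪out(16)={0}
  fail(5) 'bbc': from fail(4)=1 chase 'c': 1 ⇒ 2;  out={1}∪out(2)={1}
  fail(8) 'cba': from fail(7)=1 chase 'a': 1→0 ⇒ 16;  out=∅∪out(16)=∅
  fail(11) 'bba': from fail(4)=1 chase 'a': 1→0 ⇒ 16;  out=∅∪out(16)=∅
  fail(18) 'aab': from fail(17)=16 chase 'b': 16→0 ⇒ 1;  out={5}∪out(1)={5}
  fail(9) 'cbaa': from fail(8)=16 chase 'a': 16 ⇒ 17;  out=∅∪out(17)=∅
  fail(12) 'bbaa': from fail(11)=16 chase 'a': 16 ⇒ 17;  out=∅∪out(17)=∅
  fail(10) 'cbaab': from fail(9)=17 chase 'b': 17 ⇒ 18;  out={2}∪out(18)={2,5}
  fail(13) 'bbaab': from fail(12)=17 chase 'b': 17 ⇒ 18;  out=∅∪out(18)={5}
  fail(14) 'bbaabb': from fail(13)=18 chase 'b': 18→1 ⇒ 4;  out={3}∪out(4)={3}

Text stream:
pos 0 'c': at 6
pos 1 'a': at 16 (fail-walked)
pos 2 'a': at 17
pos 3 'b': at 18  ** P5@[1:3]
pos 4 'b': at 4 (fail-walked)
pos 5 'c': at 5  ** P1@[3:5]
pos 6 'b': at 7 (fail-walked)
pos 7 'b': at 4 (fail-walked)
pos 8 'c': at 5  ** P1@[6:8]
pos 9 'a': at 3 (fail-walked)  ** P0@[7:9]
pos 10 'a': at 17 (fail-walked)
pos 11 'c': at 6 (fail-walked)
pos 12 'c': at 15  ** P4@[11:12]
pos 13 'b': at 7 (fail-walked)
pos 14 'b': at 4 (fail-walked)
pos 15 'a': at 11
pos 16 'a': at 12
pos 17 'b': at 13  ** P5@[15:17]
pos 18 'b': at 14  ** P3@[13:18]
pos 19 'a': at 11 (fail-walked)
pos 20 'c': at 6 (fail-walked)
pos 21 'a': at 16 (fail-walked)
pos 22 'c': at 6 (fail-walked)
pos 23 'a': at 16 (fail-walked)
pos 24 'b': at 1 (fail-walked)
pos 25 'b': at 4
pos 26 'a': at 11
pos 27 'a': at 12
pos 28 'b': at 13  ** P5@[26:28]

All matches (sorted): [[3,5],[5,1],[8,1],[9,0],[12,4],[17,5],[18,3],[28,5]]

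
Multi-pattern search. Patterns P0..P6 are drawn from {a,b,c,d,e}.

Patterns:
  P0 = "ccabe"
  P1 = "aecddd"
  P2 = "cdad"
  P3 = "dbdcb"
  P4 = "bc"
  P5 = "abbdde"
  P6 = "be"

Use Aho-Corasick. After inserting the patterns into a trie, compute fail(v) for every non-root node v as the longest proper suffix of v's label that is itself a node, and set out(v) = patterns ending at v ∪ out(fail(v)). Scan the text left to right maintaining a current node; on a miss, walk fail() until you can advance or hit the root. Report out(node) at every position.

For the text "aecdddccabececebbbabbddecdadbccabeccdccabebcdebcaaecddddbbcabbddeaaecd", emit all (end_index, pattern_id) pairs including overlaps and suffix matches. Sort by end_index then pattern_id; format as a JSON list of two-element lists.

Construct AC machine:
Trie nodes:
  0='ε' goto a→6 b→20 c→1 d→15
  1='c' goto c→2 d→12
  2='cc' goto a→3
  3='cca' goto b→4
  4='ccab' goto e→5
  5='ccabe' goto ·  ←P0
  6='a' goto b→22 e→7
  7='ae' goto c→8
  8='aec' goto d→9
  9='aecd' goto d→10
  10='aecdd' goto d→11
  11='aecddd' goto ·  ←P1
  12='cd' goto a→13
  13='cda' goto d→14
  14='cdad' goto ·  ←P2
  15='d' goto b→16
  16='db' goto d→17
  17='dbd' goto c→18
  18='dbdc' goto b→19
  19='dbdcb' goto ·  ←P3
  20='b' goto c→21 e→27
  21='bc' goto ·  ←P4
  22='ab' goto b→23
  23='abb' goto d→24
  24='abbd' goto d→25
  25='abbdd' goto e→26
  26='abbdde' goto ·  ←P5
  27='be' goto ·  ←P6

Failure links (BFS by depth):
  n1('c'): parent n0 fail=0; on 'c' 0 → fail=0;  out ∅∪∅=∅
  n6('a'): parent n0 fail=0; on 'a' 0 → fail=0;  out ∅∪∅=∅
  n15('d'): parent n0 fail=0; on 'd' 0 → fail=0;  out ∅∪∅=∅
  n20('b'): parent n0 fail=0; on 'b' 0 → fail=0;  out ∅∪∅=∅
  n2('cc'): parent n1 fail=0; on 'c' 0 → fail=1;  out ∅∪∅=∅
  n7('ae'): parent n6 fail=0; on 'e' 0 → fail=0;  out ∅∪∅=∅
  n12('cd'): parent n1 fail=0; on 'd' 0 → fail=15;  out ∅∪∅=∅
  n16('db'): parent n15 fail=0; on 'b' 0 → fail=20;  out ∅∪∅=∅
  n21('bc'): parent n20 fail=0; on 'c' 0 → fail=1;  out {4}∪∅={4}
  n22('ab'): parent n6 fail=0; on 'b' 0 → fail=20;  out ∅∪∅=∅
  n27('be'): parent n20 fail=0; on 'e' 0 → fail=0;  out {6}∪∅={6}
  n3('cca'): parent n2 fail=1; on 'a' 1→0 → fail=6;  out ∅∪∅=∅
  n8('aec'): parent n7 fail=0; on 'c' 0 → fail=1;  out ∅∪∅=∅
  n13('cda'): parent n12 fail=15; on 'a' 15→0 → fail=6;  out ∅∪∅=∅
  n17('dbd'): parent n16 fail=20; on 'd' 20→0 → fail=15;  out ∅∪∅=∅
  n23('abb'): parent n22 fail=20; on 'b' 20→0 → fail=20;  out ∅∪∅=∅
  n4('ccab'): parent n3 fail=6; on 'b' 6 → fail=22;  out ∅∪∅=∅
  n9('aecd'): parent n8 fail=1; on 'd' 1 → fail=12;  out ∅∪∅=∅
  n14('cdad'): parent n13 fail=6; on 'd' 6→0 → fail=15;  out {2}∪∅={2}
  n18('dbdc'): parent n17 fail=15; on 'c' 15→0 → fail=1;  out ∅∪∅=∅
  n24('abbd'): parent n23 fail=20; on 'd' 20→0 → fail=15;  out ∅∪∅=∅
  n5('ccabe'): parent n4 fail=22; on 'e' 22→20 → fail=27;  out {0}∪{6}={0,6}
  n10('aecdd'): parent n9 fail=12; on 'd' 12→15→0 → fail=15;  out ∅∪∅=∅
  n19('dbdcb'): parent n18 fail=1; on 'b' 1→0 → fail=20;  out {3}∪∅={3}
  n25('abbdd'): parent n24 fail=15; on 'd' 15→0 → fail=15;  out ∅∪∅=∅
  n11('aecddd'): parent n10 fail=15; on 'd' 15→0 → fail=15;  out {1}∪∅={1}
  n26('abbdde'): parent n25 fail=15; on 'e' 15→0 → fail=0;  out {5}∪∅={5}

Text stream:
[0] read 'a'  n0⇒n6
[1] read 'e'  n6⇒n7
[2] read 'c'  n7⇒n8
[3] read 'd'  n8⇒n9
[4] read 'd'  n9⇒n10
[5] read 'd'  n10⇒n11  ** P1@[0:5]
[6] read 'c'  n11⇒n1 (fail-walked)
[7] read 'c'  n1⇒n2
[8] read 'a'  n2⇒n3
[9] read 'b'  n3⇒n4
[10] read 'e'  n4⇒n5  ** P0@[6:10],P6@[9:10]
[11] read 'c'  n5⇒n1 (fail-walked)
[12] read 'e'  n1⇒n0 (fail-walked)
[13] read 'c'  n0⇒n1
[14] read 'e'  n1⇒n0 (fail-walked)
[15] read 'b'  n0⇒n20
[16] read 'b'  n20⇒n20 (fail-walked)
[17] read 'b'  n20⇒n20 (fail-walked)
[18] read 'a'  n20⇒n6 (fail-walked)
[19] read 'b'  n6⇒n22
[20] read 'b'  n22⇒n23
[21] read 'd'  n23⇒n24
[22] read 'd'  n24⇒n25
[23] read 'e'  n25⇒n26  ** P5@[18:23]
[24] read 'c'  n26⇒n1 (fail-walked)
[25] read 'd'  n1⇒n12
[26] read 'a'  n12⇒n13
[27] read 'd'  n13⇒n14  ** P2@[24:27]
[28] read 'b'  n14⇒n16 (fail-walked)
[29] read 'c'  n16⇒n21 (fail-walked)  ** P4@[28:29]
[30] read 'c'  n21⇒n2 (fail-walked)
[31] read 'a'  n2⇒n3
[32] read 'b'  n3⇒n4
[33] read 'e'  n4⇒n5  ** P0@[29:33],P6@[32:33]
[34] read 'c'  n5⇒n1 (fail-walked)
[35] read 'c'  n1⇒n2
[36] read 'd'  n2⇒n12 (fail-walked)
[37] read 'c'  n12⇒n1 (fail-walked)
[38] read 'c'  n1⇒n2
[39] read 'a'  n2⇒n3
[40] read 'b'  n3⇒n4
[41] read 'e'  n4⇒n5  ** P0@[37:41],P6@[40:41]
[42] read 'b'  n5⇒n20 (fail-walked)
[43] read 'c'  n20⇒n21  ** P4@[42:43]
[44] read 'd'  n21⇒n12 (fail-walked)
[45] read 'e'  n12⇒n0 (fail-walked)
[46] read 'b'  n0⇒n20
[47] read 'c'  n20⇒n21  ** P4@[46:47]
[48] read 'a'  n21⇒n6 (fail-walked)
[49] read 'a'  n6⇒n6 (fail-walked)
[50] read 'e'  n6⇒n7
[51] read 'c'  n7⇒n8
[52] read 'd'  n8⇒n9
[53] read 'd'  n9⇒n10
[54] read 'd'  n10⇒n11  ** P1@[49:54]
[55] read 'd'  n11⇒n15 (fail-walked)
[56] read 'b'  n15⇒n16
[57] read 'b'  n16⇒n20 (fail-walked)
[58] read 'c'  n20⇒n21  ** P4@[57:58]
[59] read 'a'  n21⇒n6 (fail-walked)
[60] read 'b'  n6⇒n22
[61] read 'b'  n22⇒n23
[62] read 'd'  n23⇒n24
[63] read 'd'  n24⇒n25
[64] read 'e'  n25⇒n26  ** P5@[59:64]
[65] read 'a'  n26⇒n6 (fail-walked)
[66] read 'a'  n6⇒n6 (fail-walked)
[67] read 'e'  n6⇒n7
[68] read 'c'  n7⇒n8
[69] read 'd'  n8⇒n9

Result: [[5,1],[10,0],[10,6],[23,5],[27,2],[29,4],[33,0],[33,6],[41,0],[41,6],[43,4],[47,4],[54,1],[58,4],[64,5]]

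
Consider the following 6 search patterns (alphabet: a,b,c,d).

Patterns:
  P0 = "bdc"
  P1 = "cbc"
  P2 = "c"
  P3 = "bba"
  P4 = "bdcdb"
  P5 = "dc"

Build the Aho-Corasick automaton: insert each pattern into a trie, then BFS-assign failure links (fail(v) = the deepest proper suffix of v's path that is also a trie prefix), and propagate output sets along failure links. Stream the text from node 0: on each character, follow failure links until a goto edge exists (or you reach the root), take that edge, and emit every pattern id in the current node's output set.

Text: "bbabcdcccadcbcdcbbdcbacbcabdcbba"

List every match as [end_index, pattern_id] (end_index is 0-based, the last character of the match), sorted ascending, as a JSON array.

Build automaton:
Trie (insert patterns):
  n0 'ε': b→1 c→4 d→11
  n1 'b': b→7 d→2
  n2 'bd': c→3
  n3 'bdc': d→9  ←P0
  n4 'c': b→5  ←P2
  n5 'cb': c→6
  n6 'cbc': ·  ←P1
  n7 'bb': a→8
  n8 'bba': ·  ←P3
  n9 'bdcd': b→10
  n10 'bdcdb': ·  ←P4
  n11 'd': c→12
  n12 'dc': ·  ←P5

BFS fail/out derivation:
  n1('b'): parent n0 fail=0; on 'b' 0 → fail=0;  out ∅∪∅=∅
  n4('c'): parent n0 fail=0; on 'c' 0 → fail=0;  out {2}∪∅={2}
  n11('d'): parent n0 fail=0; on 'd' 0 → fail=0;  out ∅∪∅=∅
  n2('bd'): parent n1 fail=0; on 'd' 0 → fail=11;  out ∅∪∅=∅
  n5('cb'): parent n4 fail=0; on 'b' 0 → fail=1;  out ∅∪∅=∅
  n7('bb'): parent n1 fail=0; on 'b' 0 → fail=1;  out ∅∪∅=∅
  n12('dc'): parent n11 fail=0; on 'c' 0 → fail=4;  out {5}∪{2}={2,5}
  n3('bdc'): parent n2 fail=11; on 'c' 11 → fail=12;  out {0}∪{2,5}={0,2,5}
  n6('cbc'): parent n5 fail=1; on 'c' 1→0 → fail=4;  out {1}∪{2}={1,2}
  n8('bba'): parent n7 fail=1; on 'a' 1→0 → fail=0;  out {3}∪∅={3}
  n9('bdcd'): parent n3 fail=12; on 'd' 12→4→0 → fail=11;  out ∅∪∅=∅
  n10('bdcdb'): parent n9 fail=11; on 'b' 11→0 → fail=1;  out {4}∪∅={4}

Run:
[0] read 'b'  n0⇒n1
[1] read 'b'  n1⇒n7
[2] read 'a'  n7⇒n8  → match P3@[0:2]
[3] read 'b'  n8⇒n1 (fail-walked)
[4] read 'c'  n1⇒n4 (fail-walked)  → match P2@[4:4]
[5] read 'd'  n4⇒n11 (fail-walked)
[6] read 'c'  n11⇒n12  → match P2@[6:6],P5@[5:6]
[7] read 'c'  n12⇒n4 (fail-walked)  → match P2@[7:7]
[8] read 'c'  n4⇒n4 (fail-walked)  → match P2@[8:8]
[9] read 'a'  n4⇒n0 (fail-walked)
[10] read 'd'  n0⇒n11
[11] read 'c'  n11⇒n12  → match P2@[11:11],P5@[10:11]
[12] read 'b'  n12⇒n5 (fail-walked)
[13] read 'c'  n5⇒n6  → match P1@[11:13],P2@[13:13]
[14] read 'd'  n6⇒n11 (fail-walked)
[15] read 'c'  n11⇒n12  → match P2@[15:15],P5@[14:15]
[16] read 'b'  n12⇒n5 (fail-walked)
[17] read 'b'  n5⇒n7 (fail-walked)
[18] read 'd'  n7⇒n2 (fail-walked)
[19] read 'c'  n2⇒n3  → match P0@[17:19],P2@[19:19],P5@[18:19]
[20] read 'b'  n3⇒n5 (fail-walked)
[21] read 'a'  n5⇒n0 (fail-walked)
[22] read 'c'  n0⇒n4  → match P2@[22:22]
[23] read 'b'  n4⇒n5
[24] read 'c'  n5⇒n6  → match P1@[22:24],P2@[24:24]
[25] read 'a'  n6⇒n0 (fail-walked)
[26] read 'b'  n0⇒n1
[27] read 'd'  n1⇒n2
[28] read 'c'  n2⇒n3  → match P0@[26:28],P2@[28:28],P5@[27:28]
[29] read 'b'  n3⇒n5 (fail-walked)
[30] read 'b'  n5⇒n7 (fail-walked)
[31] read 'a'  n7⇒n8  → match P3@[29:31]

All matches (sorted): [[2,3],[4,2],[6,2],[6,5],[7,2],[8,2],[11,2],[11,5],[13,1],[13,2],[15,2],[15,5],[19,0],[19,2],[19,5],[22,2],[24,1],[24,2],[28,0],[28,2],[28,5],[31,3]]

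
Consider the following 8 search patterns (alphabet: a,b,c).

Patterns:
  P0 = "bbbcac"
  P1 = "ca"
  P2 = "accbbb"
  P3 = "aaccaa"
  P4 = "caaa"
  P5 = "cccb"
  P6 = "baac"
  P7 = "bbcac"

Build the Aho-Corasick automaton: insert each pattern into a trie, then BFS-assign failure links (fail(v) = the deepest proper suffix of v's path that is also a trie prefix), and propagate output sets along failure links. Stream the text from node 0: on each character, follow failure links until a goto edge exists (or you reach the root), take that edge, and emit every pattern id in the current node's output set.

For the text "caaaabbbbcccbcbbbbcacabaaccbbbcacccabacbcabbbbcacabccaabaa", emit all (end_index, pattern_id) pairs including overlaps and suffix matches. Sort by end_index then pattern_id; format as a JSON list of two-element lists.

Build:
Trie (insert patterns):
  n0 'ε': a→9 b→1 c→7
  n1 'b': a→25 b→2
  n2 'bb': b→3 c→28
  n3 'bbb': c→4
  n4 'bbbc': a→5
  n5 'bbbca': c→6
  n6 'bbbcac': ·  [P0 ends]
  n7 'c': a→8 c→22
  n8 'ca': a→20  [P1 ends]
  n9 'a': a→15 c→10
  n10 'ac': c→11
  n11 'acc': b→12
  n12 'accb': b→13
  n13 'accbb': b→14
  n14 'accbbb': ·  [P2 ends]
  n15 'aa': c→16
  n16 'aac': c→17
  n17 'aacc': a→18
  n18 'aacca': a→19
  n19 'aaccaa': ·  [P3 ends]
  n20 'caa': a→21
  n21 'caaa': ·  [P4 ends]
  n22 'cc': c→23
  n23 'ccc': b→24
  n24 'cccb': ·  [P5 ends]
  n25 'ba': a→26
  n26 'baa': c→27
  n27 'baac': ·  [P6 ends]
  n28 'bbc': a→29
  n29 'bbca': c→30
  n30 'bbcac': ·  [P7 ends]

Failure links (BFS by depth):
  n1('b'): parent n0 fail=0; on 'b' 0 → fail=0;  out ∅∪∅=∅
  n7('c'): parent n0 fail=0; on 'c' 0 → fail=0;  out ∅∪∅=∅
  n9('a'): parent n0 fail=0; on 'a' 0 → fail=0;  out ∅∪∅=∅
  n2('bb'): parent n1 fail=0; on 'b' 0 → fail=1;  out ∅∪∅=∅
  n8('ca'): parent n7 fail=0; on 'a' 0 → fail=9;  out {1}∪∅={1}
  n10('ac'): parent n9 fail=0; on 'c' 0 → fail=7;  out ∅∪∅=∅
  n15('aa'): parent n9 fail=0; on 'a' 0 → fail=9;  out ∅∪∅=∅
  n22('cc'): parent n7 fail=0; on 'c' 0 → fail=7;  out ∅∪∅=∅
  n25('ba'): parent n1 fail=0; on 'a' 0 → fail=9;  out ∅∪∅=∅
  n3('bbb'): parent n2 fail=1; on 'b' 1 → fail=2;  out ∅∪∅=∅
  n11('acc'): parent n10 fail=7; on 'c' 7 → fail=22;  out ∅∪∅=∅
  n16('aac'): parent n15 fail=9; on 'c' 9 → fail=10;  out ∅∪∅=∅
  n20('caa'): parent n8 fail=9; on 'a' 9 → fail=15;  out ∅∪∅=∅
  n23('ccc'): parent n22 fail=7; on 'c' 7 → fail=22;  out ∅∪∅=∅
  n26('baa'): parent n25 fail=9; on 'a' 9 → fail=15;  out ∅∪∅=∅
  n28('bbc'): parent n2 fail=1; on 'c' 1→0 → fail=7;  out ∅∪∅=∅
  n4('bbbc'): parent n3 fail=2; on 'c' 2 → fail=28;  out ∅∪∅=∅
  n12('accb'): parent n11 fail=22; on 'b' 22→7→0 → fail=1;  out ∅∪∅=∅
  n17('aacc'): parent n16 fail=10; on 'c' 10 → fail=11;  out ∅∪∅=∅
  n21('caaa'): parent n20 fail=15; on 'a' 15→9 → fail=15;  out {4}∪∅={4}
  n24('cccb'): parent n23 fail=22; on 'b' 22→7→0 → fail=1;  out {5}∪∅={5}
  n27('baac'): parent n26 fail=15; on 'c' 15 → fail=16;  out {6}∪∅={6}
  n29('bbca'): parent n28 fail=7; on 'a' 7 → fail=8;  out ∅∪{1}={1}
  n5('bbbca'): parent n4 fail=28; on 'a' 28 → fail=29;  out ∅∪{1}={1}
  n13('accbb'): parent n12 fail=1; on 'b' 1 → fail=2;  out ∅∪∅=∅
  n18('aacca'): parent n17 fail=11; on 'a' 11→22→7 → fail=8;  out ∅∪{1}={1}
  n30('bbcac'): parent n29 fail=8; on 'c' 8→9 → fail=10;  out {7}∪∅={7}
  n6('bbbcac'): parent n5 fail=29; on 'c' 29 → fail=30;  out {0}∪{7}={0,7}
  n14('accbbb'): parent n13 fail=2; on 'b' 2 → fail=3;  out {2}∪∅={2}
  n19('aaccaa'): parent n18 fail=8; on 'a' 8 → fail=20;  out {3}∪∅={3}

Run:
[0] read 'c'  n0⇒n7
[1] read 'a'  n7⇒n8  → match P1@[0:1]
[2] read 'a'  n8⇒n20
[3] read 'a'  n20⇒n21  → match P4@[0:3]
[4] read 'a'  n21⇒n15 ·f
[5] read 'b'  n15⇒n1 ·f
[6] read 'b'  n1⇒n2
[7] read 'b'  n2⇒n3
[8] read 'b'  n3⇒n3 ·f
[9] read 'c'  n3⇒n4
[10] read 'c'  n4⇒n22 ·f
[11] read 'c'  n22⇒n23
[12] read 'b'  n23⇒n24  → match P5@[9:12]
[13] read 'c'  n24⇒n7 ·f
[14] read 'b'  n7⇒n1 ·f
[15] read 'b'  n1⇒n2
[16] read 'b'  n2⇒n3
[17] read 'b'  n3⇒n3 ·f
[18] read 'c'  n3⇒n4
[19] read 'a'  n4⇒n5  → match P1@[18:19]
[20] read 'c'  n5⇒n6  → match P0@[15:20],P7@[16:20]
[21] read 'a'  n6⇒n8 ·f  → match P1@[20:21]
[22] read 'b'  n8⇒n1 ·f
[23] read 'a'  n1⇒n25
[24] read 'a'  n25⇒n26
[25] read 'c'  n26⇒n27  → match P6@[22:25]
[26] read 'c'  n27⇒n17 ·f
[27] read 'b'  n17⇒n12 ·f
[28] read 'b'  n12⇒n13
[29] read 'b'  n13⇒n14  → match P2@[24:29]
[30] read 'c'  n14⇒n4 ·f
[31] read 'a'  n4⇒n5  → match P1@[30:31]
[32] read 'c'  n5⇒n6  → match P0@[27:32],P7@[28:32]
[33] read 'c'  n6⇒n11 ·f
[34] read 'c'  n11⇒n23 ·f
[35] read 'a'  n23⇒n8 ·f  → match P1@[34:35]
[36] read 'b'  n8⇒n1 ·f
[37] read 'a'  n1⇒n25
[38] read 'c'  n25⇒n10 ·f
[39] read 'b'  n10⇒n1 ·f
[40] read 'c'  n1⇒n7 ·f
[41] read 'a'  n7⇒n8  → match P1@[40:41]
[42] read 'b'  n8⇒n1 ·f
[43] read 'b'  n1⇒n2
[44] read 'b'  n2⇒n3
[45] read 'b'  n3⇒n3 ·f
[46] read 'c'  n3⇒n4
[47] read 'a'  n4⇒n5  → match P1@[46:47]
[48] read 'c'  n5⇒n6  → match P0@[43:48],P7@[44:48]
[49] read 'a'  n6⇒n8 ·f  → match P1@[48:49]
[50] read 'b'  n8⇒n1 ·f
[51] read 'c'  n1⇒n7 ·f
[52] read 'c'  n7⇒n22
[53] read 'a'  n22⇒n8 ·f  → match P1@[52:53]
[54] read 'a'  n8⇒n20
[55] read 'b'  n20⇒n1 ·f
[56] read 'a'  n1⇒n25
[57] read 'a'  n25⇒n26

Matches: [[1,1],[3,4],[12,5],[19,1],[20,0],[20,7],[21,1],[25,6],[29,2],[31,1],[32,0],[32,7],[35,1],[41,1],[47,1],[48,0],[48,7],[49,1],[53,1]]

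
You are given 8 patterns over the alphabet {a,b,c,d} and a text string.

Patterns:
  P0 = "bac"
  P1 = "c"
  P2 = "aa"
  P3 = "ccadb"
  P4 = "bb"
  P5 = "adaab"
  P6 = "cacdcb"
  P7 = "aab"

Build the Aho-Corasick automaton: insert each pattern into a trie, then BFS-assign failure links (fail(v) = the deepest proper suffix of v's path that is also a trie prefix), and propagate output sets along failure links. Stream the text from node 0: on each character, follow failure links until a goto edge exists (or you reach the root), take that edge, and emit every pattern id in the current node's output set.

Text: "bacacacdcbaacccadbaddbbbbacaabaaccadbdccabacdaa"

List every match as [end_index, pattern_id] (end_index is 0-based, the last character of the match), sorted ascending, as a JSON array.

Build:
Trie nodes:
  n0 'ε': a→5 b→1 c→4
  n1 'b': a→2 b→11
  n2 'ba': c→3
  n3 'bac': ·  ←P0
  n4 'c': a→16 c→7  ←P1
  n5 'a': a→6 d→12
  n6 'aa': b→21  ←P2
  n7 'cc': a→8
  n8 'cca': d→9
  n9 'ccad': b→10
  n10 'ccadb': ·  ←P3
  n11 'bb': ·  ←P4
  n12 'ad': a→13
  n13 'ada': a→14
  n14 'adaa': b→15
  n15 'adaab': ·  ←P5
  n16 'ca': c→17
  n17 'cac': d→18
  n18 'cacd': c→19
  n19 'cacdc': b→20
  n20 'cacdcb': ·  ←P6
  n21 'aab': ·  ←P7

Failure links (BFS by depth):
  fail(1) 'b': from fail(0)=0 chase 'b': 0 ⇒ 0;  out=∅∪out(0)=∅
  fail(4) 'c': from fail(0)=0 chase 'c': 0 ⇒ 0;  out={1}∪out(0)={1}
  fail(5) 'a': from fail(0)=0 chase 'a': 0 ⇒ 0;  out=∅∪out(0)=∅
  fail(2) 'ba': from fail(1)=0 chase 'a': 0 ⇒ 5;  out=∅∪out(5)=∅
  fail(6) 'aa': from fail(5)=0 chase 'a': 0 ⇒ 5;  out={2}∪out(5)={2}
  fail(7) 'cc': from fail(4)=0 chase 'c': 0 ⇒ 4;  out=∅∪out(4)={1}
  fail(11) 'bb': from fail(1)=0 chase 'b': 0 ⇒ 1;  out={4}∪out(1)={4}
  fail(12) 'ad': from fail(5)=0 chase 'd': 0 ⇒ 0;  out=∅∪out(0)=∅
  fail(16) 'ca': from fail(4)=0 chase 'a': 0 ⇒ 5;  out=∅∪out(5)=∅
  fail(3) 'bac': from fail(2)=5 chase 'c': 5→0 ⇒ 4;  out={0}∪out(4)={0,1}
  fail(8) 'cca': from fail(7)=4 chase 'a': 4 ⇒ 16;  out=∅∪out(16)=∅
  fail(13) 'ada': from fail(12)=0 chase 'a': 0 ⇒ 5;  out=∅∪out(5)=∅
  fail(17) 'cac': from fail(16)=5 chase 'c': 5→0 ⇒ 4;  out=∅∪out(4)={1}
  fail(21) 'aab': from fail(6)=5 chase 'b': 5→0 ⇒ 1;  out={7}∪out(1)={7}
  fail(9) 'ccad': from fail(8)=16 chase 'd': 16→5 ⇒ 12;  out=∅∪out(12)=∅
  fail(14) 'adaa': from fail(13)=5 chase 'a': 5 ⇒ 6;  out=∅∪out(6)={2}
  fail(18) 'cacd': from fail(17)=4 chase 'd': 4→0 ⇒ 0;  out=∅∪out(0)=∅
  fail(10) 'ccadb': from fail(9)=12 chase 'b': 12→0 ⇒ 1;  out={3}∪out(1)={3}
  fail(15) 'adaab': from fail(14)=6 chase 'b': 6 ⇒ 21;  out={5}∪out(21)={5,7}
  fail(19) 'cacdc': from fail(18)=0 chase 'c': 0 ⇒ 4;  out=∅∪out(4)={1}
  fail(20) 'cacdcb': from fail(19)=4 chase 'b': 4→0 ⇒ 1;  out={6}∪out(1)={6}

Text stream:
[0] read 'b'  n0⇒n1
[1] read 'a'  n1⇒n2
[2] read 'c'  n2⇒n3  → match P0@[0:2],P1@[2:2]
[3] read 'a'  n3⇒n16 (fail-walked)
[4] read 'c'  n16⇒n17  → match P1@[4:4]
[5] read 'a'  n17⇒n16 (fail-walked)
[6] read 'c'  n16⇒n17  → match P1@[6:6]
[7] read 'd'  n17⇒n18
[8] read 'c'  n18⇒n19  → match P1@[8:8]
[9] read 'b'  n19⇒n20  → match P6@[4:9]
[10] read 'a'  n20⇒n2 (fail-walked)
[11] read 'a'  n2⇒n6 (fail-walked)  → match P2@[10:11]
[12] read 'c'  n6⇒n4 (fail-walked)  → match P1@[12:12]
[13] read 'c'  n4⇒n7  → match P1@[13:13]
[14] read 'c'  n7⇒n7 (fail-walked)  → match P1@[14:14]
[15] read 'a'  n7⇒n8
[16] read 'd'  n8⇒n9
[17] read 'b'  n9⇒n10  → match P3@[13:17]
[18] read 'a'  n10⇒n2 (fail-walked)
[19] read 'd'  n2⇒n12 (fail-walked)
[20] read 'd'  n12⇒n0 (fail-walked)
[21] read 'b'  n0⇒n1
[22] read 'b'  n1⇒n11  → match P4@[21:22]
[23] read 'b'  n11⇒n11 (fail-walked)  → match P4@[22:23]
[24] read 'b'  n11⇒n11 (fail-walked)  → match P4@[23:24]
[25] read 'a'  n11⇒n2 (fail-walked)
[26] read 'c'  n2⇒n3  → match P0@[24:26],P1@[26:26]
[27] read 'a'  n3⇒n16 (fail-walked)
[28] read 'a'  n16⇒n6 (fail-walked)  → match P2@[27:28]
[29] read 'b'  n6⇒n21  → match P7@[27:29]
[30] read 'a'  n21⇒n2 (fail-walked)
[31] read 'a'  n2⇒n6 (fail-walked)  → match P2@[30:31]
[32] read 'c'  n6⇒n4 (fail-walked)  → match P1@[32:32]
[33] read 'c'  n4⇒n7  → match P1@[33:33]
[34] read 'a'  n7⇒n8
[35] read 'd'  n8⇒n9
[36] read 'b'  n9⇒n10  → match P3@[32:36]
[37] read 'd'  n10⇒n0 (fail-walked)
[38] read 'c'  n0⇒n4  → match P1@[38:38]
[39] read 'c'  n4⇒n7  → match P1@[39:39]
[40] read 'a'  n7⇒n8
[41] read 'b'  n8⇒n1 (fail-walked)
[42] read 'a'  n1⇒n2
[43] read 'c'  n2⇒n3  → match P0@[41:43],P1@[43:43]
[44] read 'd'  n3⇒n0 (fail-walked)
[45] read 'a'  n0⇒n5
[46] read 'a'  n5⇒n6  → match P2@[45:46]

Matches: [[2,0],[2,1],[4,1],[6,1],[8,1],[9,6],[11,2],[12,1],[13,1],[14,1],[17,3],[22,4],[23,4],[24,4],[26,0],[26,1],[28,2],[29,7],[31,2],[32,1],[33,1],[36,3],[38,1],[39,1],[43,0],[43,1],[46,2]]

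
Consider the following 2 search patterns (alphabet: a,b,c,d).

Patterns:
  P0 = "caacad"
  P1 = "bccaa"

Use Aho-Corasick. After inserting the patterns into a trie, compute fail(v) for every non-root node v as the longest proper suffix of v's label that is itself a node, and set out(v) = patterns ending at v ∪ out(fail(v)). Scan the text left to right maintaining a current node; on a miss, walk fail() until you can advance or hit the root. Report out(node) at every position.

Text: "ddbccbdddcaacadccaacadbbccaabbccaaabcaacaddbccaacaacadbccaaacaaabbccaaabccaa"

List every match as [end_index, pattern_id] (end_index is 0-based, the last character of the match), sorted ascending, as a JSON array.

Build automaton:
Trie (insert patterns):
  0='ε' goto b→7 c→1
  1='c' goto a→2
  2='ca' goto a→3
  3='caa' goto c→4
  4='caac' goto a→5
  5='caaca' goto d→6
  6='caacad' goto ·  [P0 ends]
  7='b' goto c→8
  8='bc' goto c→9
  9='bcc' goto a→10
  10='bcca' goto a→11
  11='bccaa' goto ·  [P1 ends]

Failure links (BFS by depth):
  fail(1) 'c': from fail(0)=0 chase 'c': 0 ⇒ 0;  out=∅∪out(0)=∅
  fail(7) 'b': from fail(0)=0 chase 'b': 0 ⇒ 0;  out=∅∪out(0)=∅
  fail(2) 'ca': from fail(1)=0 chase 'a': 0 ⇒ 0;  out=∅∪out(0)=∅
  fail(8) 'bc': from fail(7)=0 chase 'c': 0 ⇒ 1;  out=∅∪out(1)=∅
  fail(3) 'caa': from fail(2)=0 chase 'a': 0 ⇒ 0;  out=∅∪out(0)=∅
  fail(9) 'bcc': from fail(8)=1 chase 'c': 1→0 ⇒ 1;  out=∅∪out(1)=∅
  fail(4) 'caac': from fail(3)=0 chase 'c': 0 ⇒ 1;  out=∅∪out(1)=∅
  fail(10) 'bcca': from fail(9)=1 chase 'a': 1 ⇒ 2;  out=∅∪out(2)=∅
  fail(5) 'caaca': from fail(4)=1 chase 'a': 1 ⇒ 2;  out=∅∪out(2)=∅
  fail(11) 'bccaa': from fail(10)=2 chase 'a': 2 ⇒ 3;  out={1}∪out(3)={1}
  fail(6) 'caacad': from fail(5)=2 chase 'd': 2→0 ⇒ 0;  out={0}∪out(0)={0}

Text stream:
pos 0 'd': at 0
pos 1 'd': at 0
pos 2 'b': at 7
pos 3 'c': at 8
pos 4 'c': at 9
pos 5 'b': at 7 (fail-walked)
pos 6 'd': at 0 (fail-walked)
pos 7 'd': at 0
pos 8 'd': at 0
pos 9 'c': at 1
pos 10 'a': at 2
pos 11 'a': at 3
pos 12 'c': at 4
pos 13 'a': at 5
pos 14 'd': at 6  → match P0@[9:14]
pos 15 'c': at 1 (fail-walked)
pos 16 'c': at 1 (fail-walked)
pos 17 'a': at 2
pos 18 'a': at 3
pos 19 'c': at 4
pos 20 'a': at 5
pos 21 'd': at 6  → match P0@[16:21]
pos 22 'b': at 7 (fail-walked)
pos 23 'b': at 7 (fail-walked)
pos 24 'c': at 8
pos 25 'c': at 9
pos 26 'a': at 10
pos 27 'a': at 11  → match P1@[23:27]
pos 28 'b': at 7 (fail-walked)
pos 29 'b': at 7 (fail-walked)
pos 30 'c': at 8
pos 31 'c': at 9
pos 32 'a': at 10
pos 33 'a': at 11  → match P1@[29:33]
pos 34 'a': at 0 (fail-walked)
pos 35 'b': at 7
pos 36 'c': at 8
pos 37 'a': at 2 (fail-walked)
pos 38 'a': at 3
pos 39 'c': at 4
pos 40 'a': at 5
pos 41 'd': at 6  → match P0@[36:41]
pos 42 'd': at 0 (fail-walked)
pos 43 'b': at 7
pos 44 'c': at 8
pos 45 'c': at 9
pos 46 'a': at 10
pos 47 'a': at 11  → match P1@[43:47]
pos 48 'c': at 4 (fail-walked)
pos 49 'a': at 5
pos 50 'a': at 3 (fail-walked)
pos 51 'c': at 4
pos 52 'a': at 5
pos 53 'd': at 6  → match P0@[48:53]
pos 54 'b': at 7 (fail-walked)
pos 55 'c': at 8
pos 56 'c': at 9
pos 57 'a': at 10
pos 58 'a': at 11  → match P1@[54:58]
pos 59 'a': at 0 (fail-walked)
pos 60 'c': at 1
pos 61 'a': at 2
pos 62 'a': at 3
pos 63 'a': at 0 (fail-walked)
pos 64 'b': at 7
pos 65 'b': at 7 (fail-walked)
pos 66 'c': at 8
pos 67 'c': at 9
pos 68 'a': at 10
pos 69 'a': at 11  → match P1@[65:69]
pos 70 'a': at 0 (fail-walked)
pos 71 'b': at 7
pos 72 'c': at 8
pos 73 'c': at 9
pos 74 'a': at 10
pos 75 'a': at 11  → match P1@[71:75]

All matches (sorted): [[14,0],[21,0],[27,1],[33,1],[41,0],[47,1],[53,0],[58,1],[69,1],[75,1]]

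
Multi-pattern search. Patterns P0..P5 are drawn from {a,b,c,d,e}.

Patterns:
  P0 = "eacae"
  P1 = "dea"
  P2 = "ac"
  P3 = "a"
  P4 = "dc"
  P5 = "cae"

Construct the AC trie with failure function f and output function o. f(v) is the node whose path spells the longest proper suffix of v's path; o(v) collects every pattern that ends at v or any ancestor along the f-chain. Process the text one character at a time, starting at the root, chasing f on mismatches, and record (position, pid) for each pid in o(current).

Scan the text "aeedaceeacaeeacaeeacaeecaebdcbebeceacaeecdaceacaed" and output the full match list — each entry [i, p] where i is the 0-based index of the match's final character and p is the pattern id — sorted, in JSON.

Build:
Trie (insert patterns):
  0='ε' goto a→9 c→12 d→6 e→1
  1='e' goto a→2
  2='ea' goto c→3
  3='eac' goto a→4
  4='eaca' goto e→5
  5='eacae' goto ·  ←P0
  6='d' goto c→11 e→7
  7='de' goto a→8
  8='dea' goto ·  ←P1
  9='a' goto c→10  ←P3
  10='ac' goto ·  ←P2
  11='dc' goto ·  ←P4
  12='c' goto a→13
  13='ca' goto e→14
  14='cae' goto ·  ←P5

BFS fail/out derivation:
  n1('e'): parent n0 fail=0; on 'e' 0 → fail=0;  out ∅∪∅=∅
  n6('d'): parent n0 fail=0; on 'd' 0 → fail=0;  out ∅∪∅=∅
  n9('a'): parent n0 fail=0; on 'a' 0 → fail=0;  out {3}∪∅={3}
  n12('c'): parent n0 fail=0; on 'c' 0 → fail=0;  out ∅∪∅=∅
  n2('ea'): parent n1 fail=0; on 'a' 0 → fail=9;  out ∅∪{3}={3}
  n7('de'): parent n6 fail=0; on 'e' 0 → fail=1;  out ∅∪∅=∅
  n10('ac'): parent n9 fail=0; on 'c' 0 → fail=12;  out {2}∪∅={2}
  n11('dc'): parent n6 fail=0; on 'c' 0 → fail=12;  out {4}∪∅={4}
  n13('ca'): parent n12 fail=0; on 'a' 0 → fail=9;  out ∅∪{3}={3}
  n3('eac'): parent n2 fail=9; on 'c' 9 → fail=10;  out ∅∪{2}={2}
  n8('dea'): parent n7 fail=1; on 'a' 1 → fail=2;  out {1}∪{3}={1,3}
  n14('cae'): parent n13 fail=9; on 'e' 9→0 → fail=1;  out {5}∪∅={5}
  n4('eaca'): parent n3 fail=10; on 'a' 10→12 → fail=13;  out ∅∪{3}={3}
  n5('eacae'): parent n4 fail=13; on 'e' 13 → fail=14;  out {0}∪{5}={0,5}

Run:
i=0 'a': node 0→9  → match P3@[0:0]
i=1 'e': node 9→1 (fail-walked)
i=2 'e': node 1→1 (fail-walked)
i=3 'd': node 1→6 (fail-walked)
i=4 'a': node 6→9 (fail-walked)  → match P3@[4:4]
i=5 'c': node 9→10  → match P2@[4:5]
i=6 'e': node 10→1 (fail-walked)
i=7 'e': node 1→1 (fail-walked)
i=8 'a': node 1→2  → match P3@[8:8]
i=9 'c': node 2→3  → match P2@[8:9]
i=10 'a': node 3→4  → match P3@[10:10]
i=11 'e': node 4→5  → match P0@[7:11],P5@[9:11]
i=12 'e': node 5→1 (fail-walked)
i=13 'a': node 1→2  → match P3@[13:13]
i=14 'c': node 2→3  → match P2@[13:14]
i=15 'a': node 3→4  → match P3@[15:15]
i=16 'e': node 4→5  → match P0@[12:16],P5@[14:16]
i=17 'e': node 5→1 (fail-walked)
i=18 'a': node 1→2  → match P3@[18:18]
i=19 'c': node 2→3  → match P2@[18:19]
i=20 'a': node 3→4  → match P3@[20:20]
i=21 'e': node 4→5  → match P0@[17:21],P5@[19:21]
i=22 'e': node 5→1 (fail-walked)
i=23 'c': node 1→12 (fail-walked)
i=24 'a': node 12→13  → match P3@[24:24]
i=25 'e': node 13→14  → match P5@[23:25]
i=26 'b': node 14→0 (fail-walked)
i=27 'd': node 0→6
i=28 'c': node 6→11  → match P4@[27:28]
i=29 'b': node 11→0 (fail-walked)
i=30 'e': node 0→1
i=31 'b': node 1→0 (fail-walked)
i=32 'e': node 0→1
i=33 'c': node 1→12 (fail-walked)
i=34 'e': node 12→1 (fail-walked)
i=35 'a': node 1→2  → match P3@[35:35]
i=36 'c': node 2→3  → match P2@[35:36]
i=37 'a': node 3→4  → match P3@[37:37]
i=38 'e': node 4→5  → match P0@[34:38],P5@[36:38]
i=39 'e': node 5→1 (fail-walked)
i=40 'c': node 1→12 (fail-walked)
i=41 'd': node 12→6 (fail-walked)
i=42 'a': node 6→9 (fail-walked)  → match P3@[42:42]
i=43 'c': node 9→10  → match P2@[42:43]
i=44 'e': node 10→1 (fail-walked)
i=45 'a': node 1→2  → match P3@[45:45]
i=46 'c': node 2→3  → match P2@[45:46]
i=47 'a': node 3→4  → match P3@[47:47]
i=48 'e': node 4→5  → match P0@[44:48],P5@[46:48]
i=49 'd': node 5→6 (fail-walked)

Result: [[0,3],[4,3],[5,2],[8,3],[9,2],[10,3],[11,0],[11,5],[13,3],[14,2],[15,3],[16,0],[16,5],[18,3],[19,2],[20,3],[21,0],[21,5],[24,3],[25,5],[28,4],[35,3],[36,2],[37,3],[38,0],[38,5],[42,3],[43,2],[45,3],[46,2],[47,3],[48,0],[48,5]]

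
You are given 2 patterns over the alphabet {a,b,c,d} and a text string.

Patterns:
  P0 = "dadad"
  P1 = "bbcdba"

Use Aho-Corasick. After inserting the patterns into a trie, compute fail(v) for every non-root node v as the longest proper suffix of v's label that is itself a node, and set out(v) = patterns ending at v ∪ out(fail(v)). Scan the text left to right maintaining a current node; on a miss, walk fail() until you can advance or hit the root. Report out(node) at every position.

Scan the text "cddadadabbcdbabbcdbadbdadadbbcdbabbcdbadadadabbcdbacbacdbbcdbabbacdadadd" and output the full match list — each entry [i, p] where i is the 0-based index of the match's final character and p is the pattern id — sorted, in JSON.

Construct AC machine:
Trie nodes:
  n0 'ε': b→6 d→1
  n1 'd': a→2
  n2 'da': d→3
  n3 'dad': a→4
  n4 'dada': d→5
  n5 'dadad': ·  ←P0
  n6 'b': b→7
  n7 'bb': c→8
  n8 'bbc': d→9
  n9 'bbcd': b→10
  n10 'bbcdb': a→11
  n11 'bbcdba': ·  ←P1

BFS fail/out derivation:
  fail(1) 'd': from fail(0)=0 chase 'd': 0 ⇒ 0;  out=∅∪out(0)=∅
  fail(6) 'b': from fail(0)=0 chase 'b': 0 ⇒ 0;  out=∅∪out(0)=∅
  fail(2) 'da': from fail(1)=0 chase 'a': 0 ⇒ 0;  out=∅∪out(0)=∅
  fail(7) 'bb': from fail(6)=0 chase 'b': 0 ⇒ 6;  out=∅∪out(6)=∅
  fail(3) 'dad': from fail(2)=0 chase 'd': 0 ⇒ 1;  out=∅∪out(1)=∅
  fail(8) 'bbc': from fail(7)=6 chase 'c': 6→0 ⇒ 0;  out=∅∪out(0)=∅
  fail(4) 'dada': from fail(3)=1 chase 'a': 1 ⇒ 2;  out=∅∪out(2)=∅
  fail(9) 'bbcd': from fail(8)=0 chase 'd': 0 ⇒ 1;  out=∅∪out(1)=∅
  fail(5) 'dadad': from fail(4)=2 chase 'd': 2 ⇒ 3;  out={0}∪out(3)={0}
  fail(10) 'bbcdb': from fail(9)=1 chase 'b': 1→0 ⇒ 6;  out=∅∪out(6)=∅
  fail(11) 'bbcdba': from fail(10)=6 chase 'a': 6→0 ⇒ 0;  out={1}∪out(0)={1}

Run:
[0] read 'c'  n0⇒n0
[1] read 'd'  n0⇒n1
[2] read 'd'  n1⇒n1 (fail-walked)
[3] read 'a'  n1⇒n2
[4] read 'd'  n2⇒n3
[5] read 'a'  n3⇒n4
[6] read 'd'  n4⇒n5  emit P0@[2:6]
[7] read 'a'  n5⇒n4 (fail-walked)
[8] read 'b'  n4⇒n6 (fail-walked)
[9] read 'b'  n6⇒n7
[10] read 'c'  n7⇒n8
[11] read 'd'  n8⇒n9
[12] read 'b'  n9⇒n10
[13] read 'a'  n10⇒n11  emit P1@[8:13]
[14] read 'b'  n11⇒n6 (fail-walked)
[15] read 'b'  n6⇒n7
[16] read 'c'  n7⇒n8
[17] read 'd'  n8⇒n9
[18] read 'b'  n9⇒n10
[19] read 'a'  n10⇒n11  emit P1@[14:19]
[20] read 'd'  n11⇒n1 (fail-walked)
[21] read 'b'  n1⇒n6 (fail-walked)
[22] read 'd'  n6⇒n1 (fail-walked)
[23] read 'a'  n1⇒n2
[24] read 'd'  n2⇒n3
[25] read 'a'  n3⇒n4
[26] read 'd'  n4⇒n5  emit P0@[22:26]
[27] read 'b'  n5⇒n6 (fail-walked)
[28] read 'b'  n6⇒n7
[29] read 'c'  n7⇒n8
[30] read 'd'  n8⇒n9
[31] read 'b'  n9⇒n10
[32] read 'a'  n10⇒n11  emit P1@[27:32]
[33] read 'b'  n11⇒n6 (fail-walked)
[34] read 'b'  n6⇒n7
[35] read 'c'  n7⇒n8
[36] read 'd'  n8⇒n9
[37] read 'b'  n9⇒n10
[38] read 'a'  n10⇒n11  emit P1@[33:38]
[39] read 'd'  n11⇒n1 (fail-walked)
[40] read 'a'  n1⇒n2
[41] read 'd'  n2⇒n3
[42] read 'a'  n3⇒n4
[43] read 'd'  n4⇒n5  emit P0@[39:43]
[44] read 'a'  n5⇒n4 (fail-walked)
[45] read 'b'  n4⇒n6 (fail-walked)
[46] read 'b'  n6⇒n7
[47] read 'c'  n7⇒n8
[48] read 'd'  n8⇒n9
[49] read 'b'  n9⇒n10
[50] read 'a'  n10⇒n11  emit P1@[45:50]
[51] read 'c'  n11⇒n0 (fail-walked)
[52] read 'b'  n0⇒n6
[53] read 'a'  n6⇒n0 (fail-walked)
[54] read 'c'  n0⇒n0
[55] read 'd'  n0⇒n1
[56] read 'b'  n1⇒n6 (fail-walked)
[57] read 'b'  n6⇒n7
[58] read 'c'  n7⇒n8
[59] read 'd'  n8⇒n9
[60] read 'b'  n9⇒n10
[61] read 'a'  n10⇒n11  emit P1@[56:61]
[62] read 'b'  n11⇒n6 (fail-walked)
[63] read 'b'  n6⇒n7
[64] read 'a'  n7⇒n0 (fail-walked)
[65] read 'c'  n0⇒n0
[66] read 'd'  n0⇒n1
[67] read 'a'  n1⇒n2
[68] read 'd'  n2⇒n3
[69] read 'a'  n3⇒n4
[70] read 'd'  n4⇒n5  emit P0@[66:70]
[71] read 'd'  n5⇒n1 (fail-walked)

All matches (sorted): [[6,0],[13,1],[19,1],[26,0],[32,1],[38,1],[43,0],[50,1],[61,1],[70,0]]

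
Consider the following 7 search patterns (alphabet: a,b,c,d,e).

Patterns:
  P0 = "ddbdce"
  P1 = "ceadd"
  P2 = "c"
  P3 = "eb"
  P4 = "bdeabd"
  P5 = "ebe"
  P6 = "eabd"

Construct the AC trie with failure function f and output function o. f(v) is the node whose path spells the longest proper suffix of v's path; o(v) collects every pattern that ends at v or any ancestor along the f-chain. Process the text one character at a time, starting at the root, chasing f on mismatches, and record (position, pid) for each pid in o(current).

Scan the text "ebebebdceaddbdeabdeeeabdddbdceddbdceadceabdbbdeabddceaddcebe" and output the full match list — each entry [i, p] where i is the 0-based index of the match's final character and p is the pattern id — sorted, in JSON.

Build:
Trie (insert patterns):
  0='ε' goto b→14 c→7 d→1 e→12
  1='d' goto d→2
  2='dd' goto b→3
  3='ddb' goto d→4
  4='ddbd' goto c→5
  5='ddbdc' goto e→6
  6='ddbdce' goto ·  ←P0
  7='c' goto e→8  ←P2
  8='ce' goto a→9
  9='cea' goto d→10
  10='cead' goto d→11
  11='ceadd' goto ·  ←P1
  12='e' goto a→21 b→13
  13='eb' goto e→20  ←P3
  14='b' goto d→15
  15='bd' goto e→16
  16='bde' goto a→17
  17='bdea' goto b→18
  18='bdeab' goto d→19
  19='bdeabd' goto ·  ←P4
  20='ebe' goto ·  ←P5
  21='ea' goto b→22
  22='eab' goto d→23
  23='eabd' goto ·  ←P6

BFS fail/out derivation:
  fail(1) 'd': from fail(0)=0 chase 'd': 0 ⇒ 0;  out=∅∪out(0)=∅
  fail(7) 'c': from fail(0)=0 chase 'c': 0 ⇒ 0;  out={2}∪out(0)={2}
  fail(12) 'e': from fail(0)=0 chase 'e': 0 ⇒ 0;  out=∅∪out(0)=∅
  fail(14) 'b': from fail(0)=0 chase 'b': 0 ⇒ 0;  out=∅∪out(0)=∅
  fail(2) 'dd': from fail(1)=0 chase 'd': 0 ⇒ 1;  out=∅∪out(1)=∅
  fail(8) 'ce': from fail(7)=0 chase 'e': 0 ⇒ 12;  out=∅∪out(12)=∅
  fail(13) 'eb': from fail(12)=0 chase 'b': 0 ⇒ 14;  out={3}∪out(14)={3}
  fail(15) 'bd': from fail(14)=0 chase 'd': 0 ⇒ 1;  out=∅∪out(1)=∅
  fail(21) 'ea': from fail(12)=0 chase 'a': 0 ⇒ 0;  out=∅∪out(0)=∅
  fail(3) 'ddb': from fail(2)=1 chase 'b': 1→0 ⇒ 14;  out=∅∪out(14)=∅
  fail(9) 'cea': from fail(8)=12 chase 'a': 12 ⇒ 21;  out=∅∪out(21)=∅
  fail(16) 'bde': from fail(15)=1 chase 'e': 1→0 ⇒ 12;  out=∅∪out(12)=∅
  fail(20) 'ebe': from fail(13)=14 chase 'e': 14→0 ⇒ 12;  out={5}∪out(12)={5}
  fail(22) 'eab': from fail(21)=0 chase 'b': 0 ⇒ 14;  out=∅∪out(14)=∅
  fail(4) 'ddbd': from fail(3)=14 chase 'd': 14 ⇒ 15;  out=∅∪out(15)=∅
  fail(10) 'cead': from fail(9)=21 chase 'd': 21→0 ⇒ 1;  out=∅∪out(1)=∅
  fail(17) 'bdea': from fail(16)=12 chase 'a': 12 ⇒ 21;  out=∅∪out(21)=∅
  fail(23) 'eabd': from fail(22)=14 chase 'd': 14 ⇒ 15;  out={6}∪out(15)={6}
  fail(5) 'ddbdc': from fail(4)=15 chase 'c': 15→1→0 ⇒ 7;  out=∅∪out(7)={2}
  fail(11) 'ceadd': from fail(10)=1 chase 'd': 1 ⇒ 2;  out={1}∪out(2)={1}
  fail(18) 'bdeab': from fail(17)=21 chase 'b': 21 ⇒ 22;  out=∅∪out(22)=∅
  fail(6) 'ddbdce': from fail(5)=7 chase 'e': 7 ⇒ 8;  out={0}∪out(8)={0}
  fail(19) 'bdeabd': from fail(18)=22 chase 'd': 22 ⇒ 23;  out={4}∪out(23)={4,6}

Text stream:
[0] read 'e'  n0⇒n12
[1] read 'b'  n12⇒n13  → match P3@[0:1]
[2] read 'e'  n13⇒n20  → match P5@[0:2]
[3] read 'b'  n20⇒n13 ·f  → match P3@[2:3]
[4] read 'e'  n13⇒n20  → match P5@[2:4]
[5] read 'b'  n20⇒n13 ·f  → match P3@[4:5]
[6] read 'd'  n13⇒n15 ·f
[7] read 'c'  n15⇒n7 ·f  → match P2@[7:7]
[8] read 'e'  n7⇒n8
[9] read 'a'  n8⇒n9
[10] read 'd'  n9⇒n10
[11] read 'd'  n10⇒n11  → match P1@[7:11]
[12] read 'b'  n11⇒n3 ·f
[13] read 'd'  n3⇒n4
[14] read 'e'  n4⇒n16 ·f
[15] read 'a'  n16⇒n17
[16] read 'b'  n17⇒n18
[17] read 'd'  n18⇒n19  → match P4@[12:17],P6@[14:17]
[18] read 'e'  n19⇒n16 ·f
[19] read 'e'  n16⇒n12 ·f
[20] read 'e'  n12⇒n12 ·f
[21] read 'a'  n12⇒n21
[22] read 'b'  n21⇒n22
[23] read 'd'  n22⇒n23  → match P6@[20:23]
[24] read 'd'  n23⇒n2 ·f
[25] read 'd'  n2⇒n2 ·f
[26] read 'b'  n2⇒n3
[27] read 'd'  n3⇒n4
[28] read 'c'  n4⇒n5  → match P2@[28:28]
[29] read 'e'  n5⇒n6  → match P0@[24:29]
[30] read 'd'  n6⇒n1 ·f
[31] read 'd'  n1⇒n2
[32] read 'b'  n2⇒n3
[33] read 'd'  n3⇒n4
[34] read 'c'  n4⇒n5  → match P2@[34:34]
[35] read 'e'  n5⇒n6  → match P0@[30:35]
[36] read 'a'  n6⇒n9 ·f
[37] read 'd'  n9⇒n10
[38] read 'c'  n10⇒n7 ·f  → match P2@[38:38]
[39] read 'e'  n7⇒n8
[40] read 'a'  n8⇒n9
[41] read 'b'  n9⇒n22 ·f
[42] read 'd'  n22⇒n23  → match P6@[39:42]
[43] read 'b'  n23⇒n14 ·f
[44] read 'b'  n14⇒n14 ·f
[45] read 'd'  n14⇒n15
[46] read 'e'  n15⇒n16
[47] read 'a'  n16⇒n17
[48] read 'b'  n17⇒n18
[49] read 'd'  n18⇒n19  → match P4@[44:49],P6@[46:49]
[50] read 'd'  n19⇒n2 ·f
[51] read 'c'  n2⇒n7 ·f  → match P2@[51:51]
[52] read 'e'  n7⇒n8
[53] read 'a'  n8⇒n9
[54] read 'd'  n9⇒n10
[55] read 'd'  n10⇒n11  → match P1@[51:55]
[56] read 'c'  n11⇒n7 ·f  → match P2@[56:56]
[57] read 'e'  n7⇒n8
[58] read 'b'  n8⇒n13 ·f  → match P3@[57:58]
[59] read 'e'  n13⇒n20  → match P5@[57:59]

All matches (sorted): [[1,3],[2,5],[3,3],[4,5],[5,3],[7,2],[11,1],[17,4],[17,6],[23,6],[28,2],[29,0],[34,2],[35,0],[38,2],[42,6],[49,4],[49,6],[51,2],[55,1],[56,2],[58,3],[59,5]]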